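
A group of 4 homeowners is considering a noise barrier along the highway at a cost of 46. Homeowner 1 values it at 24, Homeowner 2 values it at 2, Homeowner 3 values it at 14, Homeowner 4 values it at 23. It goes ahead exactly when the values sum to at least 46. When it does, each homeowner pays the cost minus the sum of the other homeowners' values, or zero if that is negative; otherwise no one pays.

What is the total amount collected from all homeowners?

Total value 63 ≥ cost 46, so it is built.
Homeowner 1: others sum to 39; max(0, 46 - 39) = 7.
Homeowner 2: others sum to 61; max(0, 46 - 61) = 0.
Homeowner 3: others sum to 49; max(0, 46 - 49) = 0.
Homeowner 4: others sum to 40; max(0, 46 - 40) = 6.
Total collected = 7 + 0 + 0 + 6 = 13.

13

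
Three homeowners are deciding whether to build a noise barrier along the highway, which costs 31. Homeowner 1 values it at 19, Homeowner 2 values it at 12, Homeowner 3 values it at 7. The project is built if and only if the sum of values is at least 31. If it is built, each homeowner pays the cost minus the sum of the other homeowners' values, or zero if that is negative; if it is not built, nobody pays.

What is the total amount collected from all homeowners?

17

Total value 38 ≥ cost 31, so it is built.
Homeowner 1: others sum to 19; max(0, 31 - 19) = 12.
Homeowner 2: others sum to 26; max(0, 31 - 26) = 5.
Homeowner 3: others sum to 31; max(0, 31 - 31) = 0.
Total collected = 12 + 5 + 0 = 17.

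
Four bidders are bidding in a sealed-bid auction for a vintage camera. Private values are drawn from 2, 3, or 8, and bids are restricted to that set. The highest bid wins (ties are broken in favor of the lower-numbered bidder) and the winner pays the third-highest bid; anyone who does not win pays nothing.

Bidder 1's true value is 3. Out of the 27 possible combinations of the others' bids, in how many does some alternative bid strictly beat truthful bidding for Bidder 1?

Others bid (2, 2, 8): truth gives 0; bid 8 gives 1 > 0. Violating.
Others bid (2, 8, 2): truth gives 0; bid 8 gives 1 > 0. Violating.
Others bid (8, 2, 2): truth gives 0; bid 8 gives 1 > 0. Violating.
Others bid (2, 2, 2): truth gives 1; no alternative beats it.
Others bid (2, 2, 3): truth gives 1; no alternative beats it.
(Checking all 27 profiles: 3 have a profitable deviation, 24 do not.)

3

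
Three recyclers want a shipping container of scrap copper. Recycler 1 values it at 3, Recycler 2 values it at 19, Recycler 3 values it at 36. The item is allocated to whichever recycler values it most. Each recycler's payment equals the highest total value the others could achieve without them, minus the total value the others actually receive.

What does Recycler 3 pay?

Recycler 3 has the highest value and receives the item.
Without Recycler 3, the item would go to the next-highest value, 19, so the others could achieve 19.
With Recycler 3 present and winning, the others receive nothing, so their total is 0.
Payment = 19 - 0 = 19.

19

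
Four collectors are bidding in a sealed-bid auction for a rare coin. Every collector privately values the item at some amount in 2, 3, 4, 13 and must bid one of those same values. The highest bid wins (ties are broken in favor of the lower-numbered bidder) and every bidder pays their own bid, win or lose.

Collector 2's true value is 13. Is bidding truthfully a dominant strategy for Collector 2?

No

Consider the case where Collector 1 bids 2, Collector 3 bids 2 and Collector 4 bids 2.
Truthful bid 13: wins, pays 13, utility 13 - 13 = 0.
Bid 3 instead: wins, pays 3, utility 13 - 3 = 10.
Since 10 > 0, bidding 3 is strictly better here, so truthful bidding is not dominant.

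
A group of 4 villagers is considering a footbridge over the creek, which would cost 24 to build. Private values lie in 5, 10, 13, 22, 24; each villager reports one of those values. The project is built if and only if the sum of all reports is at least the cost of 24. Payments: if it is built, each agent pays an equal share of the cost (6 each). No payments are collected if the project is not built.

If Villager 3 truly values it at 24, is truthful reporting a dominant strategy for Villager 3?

Check each profile of the others' reports and compare truth against every alternative report.
Others report (5, 5, 5): truth gives 18, best alternative gives 18.
Others report (5, 5, 10): truth gives 18, best alternative gives 18.
Others report (5, 5, 13): truth gives 18, best alternative gives 18.
Others report (5, 5, 22): truth gives 18, best alternative gives 18.
Others report (5, 5, 24): truth gives 18, best alternative gives 18.
Others report (5, 10, 5): truth gives 18, best alternative gives 18.
(Remaining 119 profiles checked similarly; truth is weakly best in each.)
In every case the truthful report is at least as good as any alternative, so it is a dominant strategy.

Yes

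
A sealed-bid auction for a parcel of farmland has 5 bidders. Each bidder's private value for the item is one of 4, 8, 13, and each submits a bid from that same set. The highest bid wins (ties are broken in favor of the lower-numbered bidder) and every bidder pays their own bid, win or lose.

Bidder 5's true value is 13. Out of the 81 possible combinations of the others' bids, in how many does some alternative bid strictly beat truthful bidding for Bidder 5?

66

Others bid (4, 4, 4, 4): truth gives 0; bid 8 gives 5 > 0. Violating.
Others bid (4, 4, 4, 13): truth gives -13; bid 4 gives -4 > -13. Violating.
Others bid (4, 4, 8, 13): truth gives -13; bid 4 gives -4 > -13. Violating.
Others bid (4, 4, 13, 4): truth gives -13; bid 4 gives -4 > -13. Violating.
Others bid (4, 4, 4, 8): truth gives 0; no alternative beats it.
Others bid (4, 4, 8, 4): truth gives 0; no alternative beats it.
(Checking all 81 profiles: 66 have a profitable deviation, 15 do not.)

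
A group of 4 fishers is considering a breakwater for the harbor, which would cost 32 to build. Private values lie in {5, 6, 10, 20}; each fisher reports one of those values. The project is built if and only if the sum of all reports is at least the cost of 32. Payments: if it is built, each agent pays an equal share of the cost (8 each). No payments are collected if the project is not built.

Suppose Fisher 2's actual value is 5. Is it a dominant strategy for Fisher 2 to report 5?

Check each profile of the others' reports and compare truth against every alternative report.
Others report (6, 10, 10): truth gives 0, best alternative gives -3.
Others report (10, 6, 10): truth gives 0, best alternative gives -3.
Others report (10, 10, 6): truth gives 0, best alternative gives -3.
Others report (5, 5, 20): truth gives -3, best alternative gives -3.
Others report (5, 6, 20): truth gives -3, best alternative gives -3.
Others report (5, 10, 20): truth gives -3, best alternative gives -3.
(Remaining 58 profiles checked similarly; truth is weakly best in each.)
In every case the truthful report is at least as good as any alternative, so it is a dominant strategy.

Yes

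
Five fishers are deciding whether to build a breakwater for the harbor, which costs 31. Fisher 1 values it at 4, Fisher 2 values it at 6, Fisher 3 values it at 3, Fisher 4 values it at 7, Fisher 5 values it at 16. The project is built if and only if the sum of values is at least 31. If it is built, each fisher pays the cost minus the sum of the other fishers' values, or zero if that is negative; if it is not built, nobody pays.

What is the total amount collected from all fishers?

Total value 36 ≥ cost 31, so it is built.
Fisher 1: others sum to 32; max(0, 31 - 32) = 0.
Fisher 2: others sum to 30; max(0, 31 - 30) = 1.
Fisher 3: others sum to 33; max(0, 31 - 33) = 0.
Fisher 4: others sum to 29; max(0, 31 - 29) = 2.
Fisher 5: others sum to 20; max(0, 31 - 20) = 11.
Total collected = 0 + 1 + 0 + 2 + 11 = 14.

14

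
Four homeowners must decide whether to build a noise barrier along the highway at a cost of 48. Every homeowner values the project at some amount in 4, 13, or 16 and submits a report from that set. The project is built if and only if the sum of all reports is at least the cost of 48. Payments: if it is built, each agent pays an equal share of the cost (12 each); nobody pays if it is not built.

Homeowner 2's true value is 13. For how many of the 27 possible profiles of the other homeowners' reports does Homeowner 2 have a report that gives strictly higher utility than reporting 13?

6

Others report (4, 13, 16): truth gives 0; report 16 gives 1 > 0. Violating.
Others report (4, 16, 13): truth gives 0; report 16 gives 1 > 0. Violating.
Others report (13, 4, 16): truth gives 0; report 16 gives 1 > 0. Violating.
Others report (13, 16, 4): truth gives 0; report 16 gives 1 > 0. Violating.
Others report (4, 4, 4): truth gives 0; no alternative beats it.
Others report (4, 4, 13): truth gives 0; no alternative beats it.
(Checking all 27 profiles: 6 have a profitable deviation, 21 do not.)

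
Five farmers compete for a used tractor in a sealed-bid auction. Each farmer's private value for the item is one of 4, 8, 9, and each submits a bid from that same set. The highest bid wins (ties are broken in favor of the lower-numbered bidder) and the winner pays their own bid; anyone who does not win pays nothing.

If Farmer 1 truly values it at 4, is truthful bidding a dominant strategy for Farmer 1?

Yes

Check each profile of the others' bids and compare truth against every alternative bid.
Others bid (4, 4, 4, 4): truth gives 0, best alternative gives -4.
Others bid (4, 4, 4, 8): truth gives 0, best alternative gives -4.
Others bid (4, 4, 8, 4): truth gives 0, best alternative gives -4.
Others bid (4, 4, 8, 8): truth gives 0, best alternative gives -4.
Others bid (4, 8, 4, 4): truth gives 0, best alternative gives -4.
Others bid (4, 8, 4, 8): truth gives 0, best alternative gives -4.
(Remaining 75 profiles checked similarly; truth is weakly best in each.)
In every case the truthful bid is at least as good as any alternative, so it is a dominant strategy.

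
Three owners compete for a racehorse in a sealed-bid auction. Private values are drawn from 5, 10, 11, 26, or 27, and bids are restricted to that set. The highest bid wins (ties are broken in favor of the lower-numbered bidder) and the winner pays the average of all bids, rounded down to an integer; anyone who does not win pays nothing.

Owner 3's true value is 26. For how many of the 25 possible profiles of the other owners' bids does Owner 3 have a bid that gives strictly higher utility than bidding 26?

10

Others bid (5, 5): truth gives 14; bid 10 gives 20 > 14. Violating.
Others bid (5, 10): truth gives 13; bid 11 gives 18 > 13. Violating.
Others bid (5, 26): truth gives 0; bid 27 gives 7 > 0. Violating.
Others bid (10, 5): truth gives 13; bid 11 gives 18 > 13. Violating.
Others bid (5, 11): truth gives 12; no alternative beats it.
Others bid (5, 27): truth gives 0; no alternative beats it.
(Checking all 25 profiles: 10 have a profitable deviation, 15 do not.)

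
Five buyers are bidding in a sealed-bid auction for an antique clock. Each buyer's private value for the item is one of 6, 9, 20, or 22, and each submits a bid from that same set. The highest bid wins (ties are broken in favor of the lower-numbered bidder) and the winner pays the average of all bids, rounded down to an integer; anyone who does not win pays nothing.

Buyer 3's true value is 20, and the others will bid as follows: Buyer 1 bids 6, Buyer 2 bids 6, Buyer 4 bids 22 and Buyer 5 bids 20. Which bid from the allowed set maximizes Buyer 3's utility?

22

Bid 6: loses, pays 0, utility 0.
Bid 9: loses, pays 0, utility 0.
Bid 20: loses, pays 0, utility 0.
Bid 22: wins, pays 15, utility 20 - 15 = 5.
The best choice is 22 with utility 5.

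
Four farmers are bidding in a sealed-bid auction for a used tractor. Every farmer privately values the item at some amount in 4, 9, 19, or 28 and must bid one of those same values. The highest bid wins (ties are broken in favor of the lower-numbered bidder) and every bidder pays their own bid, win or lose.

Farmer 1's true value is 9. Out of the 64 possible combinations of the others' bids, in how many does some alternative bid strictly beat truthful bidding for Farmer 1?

Others bid (4, 4, 4): truth gives 0; bid 4 gives 5 > 0. Violating.
Others bid (4, 4, 19): truth gives -9; bid 4 gives -4 > -9. Violating.
Others bid (4, 4, 28): truth gives -9; bid 4 gives -4 > -9. Violating.
Others bid (4, 9, 19): truth gives -9; bid 4 gives -4 > -9. Violating.
Others bid (4, 4, 9): truth gives 0; no alternative beats it.
Others bid (4, 9, 4): truth gives 0; no alternative beats it.
(Checking all 64 profiles: 57 have a profitable deviation, 7 do not.)

57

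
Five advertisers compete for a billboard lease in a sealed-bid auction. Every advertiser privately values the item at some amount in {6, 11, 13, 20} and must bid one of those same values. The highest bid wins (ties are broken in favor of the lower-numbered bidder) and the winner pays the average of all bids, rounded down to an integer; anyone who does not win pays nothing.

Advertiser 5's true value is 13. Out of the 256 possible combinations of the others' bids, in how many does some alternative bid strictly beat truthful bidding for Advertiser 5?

Others bid (6, 6, 6, 13): truth gives 0; bid 20 gives 3 > 0. Violating.
Others bid (6, 6, 11, 13): truth gives 0; bid 20 gives 2 > 0. Violating.
Others bid (6, 6, 13, 6): truth gives 0; bid 20 gives 3 > 0. Violating.
Others bid (6, 6, 13, 11): truth gives 0; bid 20 gives 2 > 0. Violating.
Others bid (6, 6, 6, 6): truth gives 6; no alternative beats it.
Others bid (6, 6, 6, 11): truth gives 5; no alternative beats it.
(Checking all 256 profiles: 46 have a profitable deviation, 210 do not.)

46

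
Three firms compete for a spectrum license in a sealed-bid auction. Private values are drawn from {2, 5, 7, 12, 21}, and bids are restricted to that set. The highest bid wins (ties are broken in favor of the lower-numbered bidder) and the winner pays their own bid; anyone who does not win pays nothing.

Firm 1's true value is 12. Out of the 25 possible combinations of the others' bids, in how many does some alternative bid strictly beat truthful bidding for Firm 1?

Others bid (2, 2): truth gives 0; bid 2 gives 10 > 0. Violating.
Others bid (2, 5): truth gives 0; bid 5 gives 7 > 0. Violating.
Others bid (2, 7): truth gives 0; bid 7 gives 5 > 0. Violating.
Others bid (5, 2): truth gives 0; bid 5 gives 7 > 0. Violating.
Others bid (2, 12): truth gives 0; no alternative beats it.
Others bid (2, 21): truth gives 0; no alternative beats it.
(Checking all 25 profiles: 9 have a profitable deviation, 16 do not.)

9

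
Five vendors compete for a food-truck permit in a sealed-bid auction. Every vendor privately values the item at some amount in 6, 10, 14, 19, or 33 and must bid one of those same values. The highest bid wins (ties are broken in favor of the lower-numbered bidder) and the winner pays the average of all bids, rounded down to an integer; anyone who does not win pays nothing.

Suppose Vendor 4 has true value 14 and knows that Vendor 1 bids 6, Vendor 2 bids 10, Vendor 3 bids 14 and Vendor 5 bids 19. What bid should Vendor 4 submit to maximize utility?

19

Bid 6: loses, pays 0, utility 0.
Bid 10: loses, pays 0, utility 0.
Bid 14: loses, pays 0, utility 0.
Bid 19: wins, pays 13, utility 14 - 13 = 1.
Bid 33: wins, pays 16, utility 14 - 16 = -2.
The best choice is 19 with utility 1.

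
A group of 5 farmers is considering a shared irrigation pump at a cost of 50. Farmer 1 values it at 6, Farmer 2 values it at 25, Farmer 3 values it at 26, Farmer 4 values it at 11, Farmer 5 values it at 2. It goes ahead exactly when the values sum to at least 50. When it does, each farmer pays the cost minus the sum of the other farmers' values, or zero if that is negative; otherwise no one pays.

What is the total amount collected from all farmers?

Total value 70 ≥ cost 50, so it is built.
Farmer 1: others sum to 64; max(0, 50 - 64) = 0.
Farmer 2: others sum to 45; max(0, 50 - 45) = 5.
Farmer 3: others sum to 44; max(0, 50 - 44) = 6.
Farmer 4: others sum to 59; max(0, 50 - 59) = 0.
Farmer 5: others sum to 68; max(0, 50 - 68) = 0.
Total collected = 0 + 5 + 6 + 0 + 0 = 11.

11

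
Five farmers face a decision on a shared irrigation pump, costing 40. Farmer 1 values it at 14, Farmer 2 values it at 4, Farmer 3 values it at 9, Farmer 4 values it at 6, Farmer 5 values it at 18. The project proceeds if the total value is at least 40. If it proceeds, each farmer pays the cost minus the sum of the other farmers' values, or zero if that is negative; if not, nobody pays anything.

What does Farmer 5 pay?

7

Total value 51 ≥ cost 40, so the project is built.
The other farmers' values sum to 33.
Cost minus that sum is 40 - 33 = 7.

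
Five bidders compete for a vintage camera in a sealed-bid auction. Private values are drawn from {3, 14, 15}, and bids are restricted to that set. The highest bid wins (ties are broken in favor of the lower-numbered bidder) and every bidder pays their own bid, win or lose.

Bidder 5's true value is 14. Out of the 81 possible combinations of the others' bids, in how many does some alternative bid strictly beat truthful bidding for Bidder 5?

Others bid (3, 3, 3, 14): truth gives -14; bid 15 gives -1 > -14. Violating.
Others bid (3, 3, 3, 15): truth gives -14; bid 3 gives -3 > -14. Violating.
Others bid (3, 3, 14, 3): truth gives -14; bid 15 gives -1 > -14. Violating.
Others bid (3, 3, 14, 14): truth gives -14; bid 15 gives -1 > -14. Violating.
Others bid (3, 3, 3, 3): truth gives 0; no alternative beats it.
(Checking all 81 profiles: 80 have a profitable deviation, 1 does not.)

80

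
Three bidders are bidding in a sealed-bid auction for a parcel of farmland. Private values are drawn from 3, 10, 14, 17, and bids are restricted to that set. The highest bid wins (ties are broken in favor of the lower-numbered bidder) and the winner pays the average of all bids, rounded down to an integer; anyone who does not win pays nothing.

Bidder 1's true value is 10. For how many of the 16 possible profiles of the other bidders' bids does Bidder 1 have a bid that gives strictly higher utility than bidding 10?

Others bid (3, 3): truth gives 5; bid 3 gives 7 > 5. Violating.
Others bid (3, 10): truth gives 3; no alternative beats it.
Others bid (3, 14): truth gives 0; no alternative beats it.
(Checking all 16 profiles: 1 has a profitable deviation, 15 do not.)

1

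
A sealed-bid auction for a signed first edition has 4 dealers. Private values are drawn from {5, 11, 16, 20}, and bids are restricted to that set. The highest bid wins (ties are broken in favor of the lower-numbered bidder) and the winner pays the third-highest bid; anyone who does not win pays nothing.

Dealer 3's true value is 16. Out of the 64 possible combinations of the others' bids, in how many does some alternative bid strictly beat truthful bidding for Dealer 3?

12

Others bid (5, 5, 20): truth gives 0; bid 20 gives 11 > 0. Violating.
Others bid (5, 11, 20): truth gives 0; bid 20 gives 5 > 0. Violating.
Others bid (5, 16, 5): truth gives 0; bid 20 gives 11 > 0. Violating.
Others bid (5, 16, 11): truth gives 0; bid 20 gives 5 > 0. Violating.
Others bid (5, 5, 5): truth gives 11; no alternative beats it.
Others bid (5, 5, 11): truth gives 11; no alternative beats it.
(Checking all 64 profiles: 12 have a profitable deviation, 52 do not.)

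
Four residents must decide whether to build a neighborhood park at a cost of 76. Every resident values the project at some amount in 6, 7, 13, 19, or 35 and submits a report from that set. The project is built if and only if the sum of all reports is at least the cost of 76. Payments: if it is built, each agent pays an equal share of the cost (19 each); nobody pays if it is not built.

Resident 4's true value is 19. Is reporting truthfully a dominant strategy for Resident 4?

Yes

Check each profile of the others' reports and compare truth against every alternative report.
Others report (6, 6, 6): truth gives 0, best alternative gives 0.
Others report (6, 6, 7): truth gives 0, best alternative gives 0.
Others report (6, 6, 13): truth gives 0, best alternative gives 0.
Others report (6, 6, 19): truth gives 0, best alternative gives 0.
Others report (6, 6, 35): truth gives 0, best alternative gives 0.
Others report (6, 7, 6): truth gives 0, best alternative gives 0.
(Remaining 119 profiles checked similarly; truth is weakly best in each.)
In every case the truthful report is at least as good as any alternative, so it is a dominant strategy.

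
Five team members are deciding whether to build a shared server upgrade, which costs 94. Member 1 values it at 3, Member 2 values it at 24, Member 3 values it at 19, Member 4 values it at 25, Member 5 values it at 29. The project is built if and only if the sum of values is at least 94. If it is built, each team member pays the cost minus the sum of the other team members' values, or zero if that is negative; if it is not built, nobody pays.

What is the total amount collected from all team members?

Total value 100 ≥ cost 94, so it is built.
Member 1: others sum to 97; max(0, 94 - 97) = 0.
Member 2: others sum to 76; max(0, 94 - 76) = 18.
Member 3: others sum to 81; max(0, 94 - 81) = 13.
Member 4: others sum to 75; max(0, 94 - 75) = 19.
Member 5: others sum to 71; max(0, 94 - 71) = 23.
Total collected = 0 + 18 + 13 + 19 + 23 = 73.

73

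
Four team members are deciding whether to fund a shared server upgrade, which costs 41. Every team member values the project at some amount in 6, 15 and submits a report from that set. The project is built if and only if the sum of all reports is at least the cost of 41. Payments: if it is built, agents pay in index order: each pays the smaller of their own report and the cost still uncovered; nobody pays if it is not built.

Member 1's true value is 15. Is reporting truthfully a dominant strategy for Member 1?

Consider the case where Member 2 reports 6, Member 3 reports 15 and Member 4 reports 15.
Truthful report 15: project built, pays 15, utility 15 - 15 = 0.
Report 6 instead: project built, pays 6, utility 15 - 6 = 9.
Since 9 > 0, reporting 6 is strictly better here, so truthful reporting is not dominant.

No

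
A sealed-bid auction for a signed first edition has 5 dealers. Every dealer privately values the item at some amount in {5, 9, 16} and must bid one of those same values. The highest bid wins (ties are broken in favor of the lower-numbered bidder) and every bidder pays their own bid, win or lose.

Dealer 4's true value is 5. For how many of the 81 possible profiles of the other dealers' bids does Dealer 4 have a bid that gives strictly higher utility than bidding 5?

Others bid (5, 5, 5, 5): truth gives -5; bid 9 gives -4 > -5. Violating.
Others bid (5, 5, 5, 9): truth gives -5; bid 9 gives -4 > -5. Violating.
Others bid (5, 5, 5, 16): truth gives -5; no alternative beats it.
Others bid (5, 5, 9, 5): truth gives -5; no alternative beats it.
(Checking all 81 profiles: 2 have a profitable deviation, 79 do not.)

2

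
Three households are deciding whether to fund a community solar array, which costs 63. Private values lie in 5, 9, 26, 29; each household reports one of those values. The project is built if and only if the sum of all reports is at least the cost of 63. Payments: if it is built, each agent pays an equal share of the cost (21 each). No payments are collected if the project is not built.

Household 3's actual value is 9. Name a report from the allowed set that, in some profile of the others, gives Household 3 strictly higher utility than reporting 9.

Suppose Household 1 reports 26 and Household 2 reports 29.
Report 9: project built, pays 21, utility 9 - 21 = -12.
Report 5: project not built, utility 0.
So reporting 5 beats truth here (0 > -12).

5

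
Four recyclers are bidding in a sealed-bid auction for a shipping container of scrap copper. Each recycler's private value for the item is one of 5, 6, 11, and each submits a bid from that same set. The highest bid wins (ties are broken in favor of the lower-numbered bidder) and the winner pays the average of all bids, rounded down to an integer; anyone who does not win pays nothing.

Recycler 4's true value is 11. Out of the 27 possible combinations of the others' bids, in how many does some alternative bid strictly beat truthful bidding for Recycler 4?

1

Others bid (5, 5, 5): truth gives 5; bid 6 gives 6 > 5. Violating.
Others bid (5, 5, 6): truth gives 5; no alternative beats it.
Others bid (5, 5, 11): truth gives 0; no alternative beats it.
(Checking all 27 profiles: 1 has a profitable deviation, 26 do not.)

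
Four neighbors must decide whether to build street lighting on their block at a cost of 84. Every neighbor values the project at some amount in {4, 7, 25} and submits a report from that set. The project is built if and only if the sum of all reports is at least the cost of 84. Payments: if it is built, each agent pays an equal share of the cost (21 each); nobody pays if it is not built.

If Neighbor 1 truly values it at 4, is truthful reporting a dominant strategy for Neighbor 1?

Check each profile of the others' reports and compare truth against every alternative report.
Others report (4, 4, 4): truth gives 0, best alternative gives 0.
Others report (4, 4, 7): truth gives 0, best alternative gives 0.
Others report (4, 4, 25): truth gives 0, best alternative gives 0.
Others report (4, 7, 4): truth gives 0, best alternative gives 0.
Others report (4, 7, 7): truth gives 0, best alternative gives 0.
Others report (4, 7, 25): truth gives 0, best alternative gives 0.
(Remaining 21 profiles checked similarly; truth is weakly best in each.)
In every case the truthful report is at least as good as any alternative, so it is a dominant strategy.

Yes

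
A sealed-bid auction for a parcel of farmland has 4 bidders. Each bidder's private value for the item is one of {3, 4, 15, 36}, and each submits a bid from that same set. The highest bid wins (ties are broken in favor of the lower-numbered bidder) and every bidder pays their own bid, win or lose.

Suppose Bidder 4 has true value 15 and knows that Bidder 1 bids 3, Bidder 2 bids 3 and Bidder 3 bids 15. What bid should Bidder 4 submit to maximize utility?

3

Bid 3: loses but pays 3, utility -3.
Bid 4: loses but pays 4, utility -4.
Bid 15: loses but pays 15, utility -15.
Bid 36: wins, pays 36, utility 15 - 36 = -21.
The best choice is 3 with utility -3.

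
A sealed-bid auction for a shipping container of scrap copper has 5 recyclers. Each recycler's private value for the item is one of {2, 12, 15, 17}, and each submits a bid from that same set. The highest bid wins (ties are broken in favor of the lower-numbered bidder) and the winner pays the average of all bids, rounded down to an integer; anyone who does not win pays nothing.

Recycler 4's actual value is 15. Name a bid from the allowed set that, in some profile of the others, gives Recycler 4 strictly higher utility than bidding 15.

Suppose Recycler 1 bids 2, Recycler 2 bids 2, Recycler 3 bids 2 and Recycler 5 bids 17.
Bid 15: loses, pays 0, utility 0.
Bid 17: wins, pays 8, utility 15 - 8 = 7.
So bidding 17 beats truth here (7 > 0).

17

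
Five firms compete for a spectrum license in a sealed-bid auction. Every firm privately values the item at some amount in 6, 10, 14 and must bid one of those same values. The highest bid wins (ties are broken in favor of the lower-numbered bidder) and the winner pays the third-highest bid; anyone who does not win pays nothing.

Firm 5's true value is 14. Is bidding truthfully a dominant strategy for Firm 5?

Check each profile of the others' bids and compare truth against every alternative bid.
Others bid (6, 6, 6, 10): truth gives 8, best alternative gives 0.
Others bid (6, 6, 10, 6): truth gives 8, best alternative gives 0.
Others bid (6, 10, 6, 6): truth gives 8, best alternative gives 0.
Others bid (10, 6, 6, 6): truth gives 8, best alternative gives 0.
Others bid (6, 6, 10, 10): truth gives 4, best alternative gives 0.
Others bid (6, 10, 6, 10): truth gives 4, best alternative gives 0.
(Remaining 75 profiles checked similarly; truth is weakly best in each.)
In every case the truthful bid is at least as good as any alternative, so it is a dominant strategy.

Yes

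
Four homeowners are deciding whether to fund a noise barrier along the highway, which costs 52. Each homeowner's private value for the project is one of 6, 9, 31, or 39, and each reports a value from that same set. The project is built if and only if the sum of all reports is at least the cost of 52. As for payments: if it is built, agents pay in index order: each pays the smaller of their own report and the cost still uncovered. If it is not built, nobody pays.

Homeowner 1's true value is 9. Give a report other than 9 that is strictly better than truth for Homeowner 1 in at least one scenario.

6

Suppose Homeowner 2 reports 6, Homeowner 3 reports 6 and Homeowner 4 reports 39.
Report 9: project built, pays 9, utility 9 - 9 = 0.
Report 6: project built, pays 6, utility 9 - 6 = 3.
So reporting 6 beats truth here (3 > 0).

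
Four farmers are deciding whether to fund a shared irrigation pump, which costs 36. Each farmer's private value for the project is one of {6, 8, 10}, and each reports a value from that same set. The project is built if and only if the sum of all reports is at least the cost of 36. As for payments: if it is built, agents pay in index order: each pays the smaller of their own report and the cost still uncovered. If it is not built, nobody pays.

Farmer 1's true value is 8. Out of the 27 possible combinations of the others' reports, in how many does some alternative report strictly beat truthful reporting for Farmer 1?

Others report (10, 10, 10): truth gives 0; report 6 gives 2 > 0. Violating.
Others report (6, 6, 6): truth gives 0; no alternative beats it.
Others report (6, 6, 8): truth gives 0; no alternative beats it.
(Checking all 27 profiles: 1 has a profitable deviation, 26 do not.)

1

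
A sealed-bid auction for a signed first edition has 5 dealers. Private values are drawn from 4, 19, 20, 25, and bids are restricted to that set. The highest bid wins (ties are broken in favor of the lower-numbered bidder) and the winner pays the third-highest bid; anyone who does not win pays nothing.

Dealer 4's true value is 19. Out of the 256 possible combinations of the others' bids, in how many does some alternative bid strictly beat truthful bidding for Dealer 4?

Others bid (4, 4, 4, 20): truth gives 0; bid 20 gives 15 > 0. Violating.
Others bid (4, 4, 4, 25): truth gives 0; bid 25 gives 15 > 0. Violating.
Others bid (4, 4, 19, 4): truth gives 0; bid 20 gives 15 > 0. Violating.
Others bid (4, 4, 20, 4): truth gives 0; bid 25 gives 15 > 0. Violating.
Others bid (4, 4, 4, 4): truth gives 15; no alternative beats it.
Others bid (4, 4, 4, 19): truth gives 15; no alternative beats it.
(Checking all 256 profiles: 8 have a profitable deviation, 248 do not.)

8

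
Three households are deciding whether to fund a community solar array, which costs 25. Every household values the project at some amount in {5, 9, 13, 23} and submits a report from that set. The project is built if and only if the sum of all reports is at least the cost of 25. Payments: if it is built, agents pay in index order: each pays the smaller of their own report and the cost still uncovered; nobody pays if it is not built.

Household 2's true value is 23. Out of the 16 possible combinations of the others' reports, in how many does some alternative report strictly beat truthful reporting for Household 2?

Others report (5, 9): truth gives 3; report 13 gives 10 > 3. Violating.
Others report (5, 13): truth gives 3; report 9 gives 14 > 3. Violating.
Others report (5, 23): truth gives 3; report 5 gives 18 > 3. Violating.
Others report (9, 5): truth gives 7; report 13 gives 10 > 7. Violating.
Others report (5, 5): truth gives 3; no alternative beats it.
Others report (23, 5): truth gives 21; no alternative beats it.
(Checking all 16 profiles: 11 have a profitable deviation, 5 do not.)

11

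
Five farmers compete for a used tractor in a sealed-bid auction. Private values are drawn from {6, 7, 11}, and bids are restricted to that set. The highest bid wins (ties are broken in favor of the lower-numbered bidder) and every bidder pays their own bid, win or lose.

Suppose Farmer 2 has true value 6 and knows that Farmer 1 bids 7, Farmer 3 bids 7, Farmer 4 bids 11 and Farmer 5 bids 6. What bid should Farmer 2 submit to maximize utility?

11

Bid 6: loses but pays 6, utility -6.
Bid 7: loses but pays 7, utility -7.
Bid 11: wins, pays 11, utility 6 - 11 = -5.
The best choice is 11 with utility -5.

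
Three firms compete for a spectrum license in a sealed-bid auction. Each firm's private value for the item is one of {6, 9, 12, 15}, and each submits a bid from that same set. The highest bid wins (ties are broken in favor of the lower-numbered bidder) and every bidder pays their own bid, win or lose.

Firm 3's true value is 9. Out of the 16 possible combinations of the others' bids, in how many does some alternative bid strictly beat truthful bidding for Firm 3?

Others bid (6, 9): truth gives -9; bid 12 gives -3 > -9. Violating.
Others bid (6, 12): truth gives -9; bid 6 gives -6 > -9. Violating.
Others bid (6, 15): truth gives -9; bid 6 gives -6 > -9. Violating.
Others bid (9, 6): truth gives -9; bid 12 gives -3 > -9. Violating.
Others bid (6, 6): truth gives 0; no alternative beats it.
(Checking all 16 profiles: 15 have a profitable deviation, 1 does not.)

15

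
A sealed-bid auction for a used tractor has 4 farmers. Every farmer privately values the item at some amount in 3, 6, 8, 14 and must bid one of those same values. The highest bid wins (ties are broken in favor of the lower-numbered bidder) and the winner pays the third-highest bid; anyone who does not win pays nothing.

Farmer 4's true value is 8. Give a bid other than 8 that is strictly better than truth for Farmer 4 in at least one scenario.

14

Suppose Farmer 1 bids 3, Farmer 2 bids 3 and Farmer 3 bids 8.
Bid 8: loses, pays 0, utility 0.
Bid 14: wins, pays 3, utility 8 - 3 = 5.
So bidding 14 beats truth here (5 > 0).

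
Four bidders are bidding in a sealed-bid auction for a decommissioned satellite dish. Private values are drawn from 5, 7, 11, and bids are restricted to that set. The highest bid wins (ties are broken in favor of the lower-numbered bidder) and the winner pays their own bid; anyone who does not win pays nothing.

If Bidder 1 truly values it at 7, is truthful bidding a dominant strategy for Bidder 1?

Consider the case where Bidder 2 bids 5, Bidder 3 bids 5 and Bidder 4 bids 5.
Truthful bid 7: wins, pays 7, utility 7 - 7 = 0.
Bid 5 instead: wins, pays 5, utility 7 - 5 = 2.
Since 2 > 0, bidding 5 is strictly better here, so truthful bidding is not dominant.

No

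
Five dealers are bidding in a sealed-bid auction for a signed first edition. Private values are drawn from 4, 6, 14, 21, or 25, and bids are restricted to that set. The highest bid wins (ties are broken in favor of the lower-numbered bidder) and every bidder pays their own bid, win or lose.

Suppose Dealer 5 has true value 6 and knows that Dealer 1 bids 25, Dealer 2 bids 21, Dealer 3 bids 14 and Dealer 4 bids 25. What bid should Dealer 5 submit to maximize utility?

4

Bid 4: loses but pays 4, utility -4.
Bid 6: loses but pays 6, utility -6.
Bid 14: loses but pays 14, utility -14.
Bid 21: loses but pays 21, utility -21.
Bid 25: loses but pays 25, utility -25.
The best choice is 4 with utility -4.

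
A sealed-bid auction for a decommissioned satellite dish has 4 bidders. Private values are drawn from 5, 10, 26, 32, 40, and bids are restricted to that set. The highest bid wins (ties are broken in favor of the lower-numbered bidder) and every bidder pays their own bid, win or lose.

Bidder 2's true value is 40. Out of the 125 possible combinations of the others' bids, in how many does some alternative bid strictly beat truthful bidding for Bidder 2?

Others bid (5, 5, 5): truth gives 0; bid 10 gives 30 > 0. Violating.
Others bid (5, 5, 10): truth gives 0; bid 10 gives 30 > 0. Violating.
Others bid (5, 5, 26): truth gives 0; bid 26 gives 14 > 0. Violating.
Others bid (5, 5, 32): truth gives 0; bid 32 gives 8 > 0. Violating.
Others bid (5, 5, 40): truth gives 0; no alternative beats it.
Others bid (5, 10, 40): truth gives 0; no alternative beats it.
(Checking all 125 profiles: 73 have a profitable deviation, 52 do not.)

73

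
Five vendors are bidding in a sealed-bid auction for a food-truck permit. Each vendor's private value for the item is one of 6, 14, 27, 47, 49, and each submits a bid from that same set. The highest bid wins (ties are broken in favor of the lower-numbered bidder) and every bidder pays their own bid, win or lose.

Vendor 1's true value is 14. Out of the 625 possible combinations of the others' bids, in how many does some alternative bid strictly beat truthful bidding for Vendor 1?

610

Others bid (6, 6, 6, 6): truth gives 0; bid 6 gives 8 > 0. Violating.
Others bid (6, 6, 6, 27): truth gives -14; bid 6 gives -6 > -14. Violating.
Others bid (6, 6, 6, 47): truth gives -14; bid 6 gives -6 > -14. Violating.
Others bid (6, 6, 6, 49): truth gives -14; bid 6 gives -6 > -14. Violating.
Others bid (6, 6, 6, 14): truth gives 0; no alternative beats it.
Others bid (6, 6, 14, 6): truth gives 0; no alternative beats it.
(Checking all 625 profiles: 610 have a profitable deviation, 15 do not.)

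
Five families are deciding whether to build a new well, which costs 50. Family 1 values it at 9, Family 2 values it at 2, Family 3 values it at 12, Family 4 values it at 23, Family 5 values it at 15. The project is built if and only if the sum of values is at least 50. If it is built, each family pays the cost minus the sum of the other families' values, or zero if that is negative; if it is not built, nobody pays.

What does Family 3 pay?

1

Total value 61 ≥ cost 50, so the project is built.
The other families' values sum to 49.
Cost minus that sum is 50 - 49 = 1.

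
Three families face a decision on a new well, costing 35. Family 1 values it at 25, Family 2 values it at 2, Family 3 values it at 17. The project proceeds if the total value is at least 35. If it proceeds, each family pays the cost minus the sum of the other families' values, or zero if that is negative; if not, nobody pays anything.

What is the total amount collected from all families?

24

Total value 44 ≥ cost 35, so it is built.
Family 1: others sum to 19; max(0, 35 - 19) = 16.
Family 2: others sum to 42; max(0, 35 - 42) = 0.
Family 3: others sum to 27; max(0, 35 - 27) = 8.
Total collected = 16 + 0 + 8 = 24.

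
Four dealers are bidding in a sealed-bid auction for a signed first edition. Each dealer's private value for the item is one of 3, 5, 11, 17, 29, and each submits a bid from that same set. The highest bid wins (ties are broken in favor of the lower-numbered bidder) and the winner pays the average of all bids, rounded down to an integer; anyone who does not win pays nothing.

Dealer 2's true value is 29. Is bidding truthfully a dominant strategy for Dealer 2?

No

Consider the case where Dealer 1 bids 3, Dealer 3 bids 3 and Dealer 4 bids 3.
Truthful bid 29: wins, pays 9, utility 29 - 9 = 20.
Bid 5 instead: wins, pays 3, utility 29 - 3 = 26.
Since 26 > 20, bidding 5 is strictly better here, so truthful bidding is not dominant.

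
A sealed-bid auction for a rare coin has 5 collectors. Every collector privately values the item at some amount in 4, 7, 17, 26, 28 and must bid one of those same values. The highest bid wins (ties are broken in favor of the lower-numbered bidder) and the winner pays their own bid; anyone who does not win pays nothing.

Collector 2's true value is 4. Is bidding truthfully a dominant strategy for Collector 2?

Check each profile of the others' bids and compare truth against every alternative bid.
Others bid (4, 4, 4, 4): truth gives 0, best alternative gives -3.
Others bid (4, 4, 4, 7): truth gives 0, best alternative gives -3.
Others bid (4, 4, 7, 4): truth gives 0, best alternative gives -3.
Others bid (4, 4, 7, 7): truth gives 0, best alternative gives -3.
Others bid (4, 7, 4, 4): truth gives 0, best alternative gives -3.
Others bid (4, 7, 4, 7): truth gives 0, best alternative gives -3.
(Remaining 619 profiles checked similarly; truth is weakly best in each.)
In every case the truthful bid is at least as good as any alternative, so it is a dominant strategy.

Yes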